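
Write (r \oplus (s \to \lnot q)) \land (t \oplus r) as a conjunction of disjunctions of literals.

(r \lor \lnot s \lor \lnot q) \land (\lnot r \lor s) \land (\lnot r \lor q) \land (t \lor r) \land (\lnot t \lor \lnot r)

(r \oplus (s \to \lnot q)) \land (t \oplus r)
⇔ (r \lor (s \to \lnot q)) \land \lnot (r \land (s \to \lnot q)) \land (t \oplus r)   (expand \oplus)
⇔ (r \lor \lnot s \lor \lnot q) \land \lnot (r \land (s \to \lnot q)) \land (t \oplus r)   (eliminate \to)
⇔ (r \lor \lnot s \lor \lnot q) \land \lnot (r \land (\lnot s \lor \lnot q)) \land (t \oplus r)   (eliminate \to)
⇔ (r \lor \lnot s \lor \lnot q) \land \lnot (r \land (\lnot s \lor \lnot q)) \land (t \lor r) \land \lnot (t \land r)   (expand \oplus)
⇔ (r \lor \lnot s \lor \lnot q) \land (\lnot r \lor \lnot (\lnot s \lor \lnot q)) \land (t \lor r) \land \lnot (t \land r)   (De Morgan)
⇔ (r \lor \lnot s \lor \lnot q) \land (\lnot r \lor (\lnot \lnot s \land \lnot \lnot q)) \land (t \lor r) \land \lnot (t \land r)   (De Morgan)
⇔ (r \lor \lnot s \lor \lnot q) \land (\lnot r \lor (s \land \lnot \lnot q)) \land (t \lor r) \land \lnot (t \land r)   (double negation)
⇔ (r \lor \lnot s \lor \lnot q) \land (\lnot r \lor (s \land q)) \land (t \lor r) \land \lnot (t \land r)   (double negation)
⇔ (r \lor \lnot s \lor \lnot q) \land (\lnot r \lor (s \land q)) \land (t \lor r) \land (\lnot t \lor \lnot r)   (De Morgan)
⇔ (r \lor \lnot s \lor \lnot q) \land (\lnot r \lor s) \land (\lnot r \lor q) \land (t \lor r) \land (\lnot t \lor \lnot r)   (distribute \lor over \land)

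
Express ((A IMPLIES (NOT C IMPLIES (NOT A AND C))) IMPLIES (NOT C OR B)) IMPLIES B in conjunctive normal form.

((A IMPLIES (NOT C IMPLIES (NOT A AND C))) IMPLIES (NOT C OR B)) IMPLIES B
≡ NOT ((A IMPLIES (NOT C IMPLIES (NOT A AND C))) IMPLIES (NOT C OR B)) OR B   [eliminate IMPLIES]
≡ NOT (NOT (A IMPLIES (NOT C IMPLIES (NOT A AND C))) OR NOT C OR B) OR B   [eliminate IMPLIES]
≡ NOT (NOT (NOT A OR (NOT C IMPLIES (NOT A AND C))) OR NOT C OR B) OR B   [eliminate IMPLIES]
≡ NOT (NOT (NOT A OR NOT NOT C OR (NOT A AND C)) OR NOT C OR B) OR B   [eliminate IMPLIES]
≡ (NOT NOT (NOT A OR NOT NOT C OR (NOT A AND C)) AND NOT NOT C AND NOT B) OR B   [De Morgan]
≡ ((NOT A OR NOT NOT C OR (NOT A AND C)) AND NOT NOT C AND NOT B) OR B   [double negation]
≡ ((NOT A OR C OR (NOT A AND C)) AND NOT NOT C AND NOT B) OR B   [double negation]
≡ ((NOT A OR C OR (NOT A AND C)) AND C AND NOT B) OR B   [double negation]
≡ (NOT A OR C OR NOT A OR B) AND (NOT A OR C OR C OR B) AND (C OR B) AND (NOT B OR B)   [distribute OR over AND]
≡ C OR B   [simplify]

C OR B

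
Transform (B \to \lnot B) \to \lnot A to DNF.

B \lor \lnot A

(B \to \lnot B) \to \lnot A
⇔ \lnot (B \to \lnot B) \lor \lnot A   [eliminate \to]
⇔ \lnot (\lnot B \lor \lnot B) \lor \lnot A   [eliminate \to]
⇔ (\lnot \lnot B \land \lnot \lnot B) \lor \lnot A   [De Morgan]
⇔ (B \land \lnot \lnot B) \lor \lnot A   [double negation]
⇔ (B \land B) \lor \lnot A   [double negation]
⇔ B \lor \lnot A   [simplify]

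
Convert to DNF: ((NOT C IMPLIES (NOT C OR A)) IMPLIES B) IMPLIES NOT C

(C AND NOT B) OR (A AND NOT B) OR NOT C

((NOT C IMPLIES (NOT C OR A)) IMPLIES B) IMPLIES NOT C
= NOT ((NOT C IMPLIES (NOT C OR A)) IMPLIES B) OR NOT C
= NOT (NOT (NOT C IMPLIES (NOT C OR A)) OR B) OR NOT C
= NOT (NOT (NOT NOT C OR NOT C OR A) OR B) OR NOT C
= (NOT NOT (NOT NOT C OR NOT C OR A) AND NOT B) OR NOT C
= ((NOT NOT C OR NOT C OR A) AND NOT B) OR NOT C
= ((C OR NOT C OR A) AND NOT B) OR NOT C
= (C AND NOT B) OR (NOT C AND NOT B) OR (A AND NOT B) OR NOT C
= (C AND NOT B) OR (A AND NOT B) OR NOT C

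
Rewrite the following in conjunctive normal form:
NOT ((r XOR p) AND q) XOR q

NOT ((r XOR p) AND q) XOR q
≡ (NOT ((r XOR p) AND q) OR q) AND NOT (NOT ((r XOR p) AND q) AND q)   — expand XOR
≡ (NOT ((r OR p) AND NOT (r AND p) AND q) OR q) AND NOT (NOT ((r XOR p) AND q) AND q)   — expand XOR
≡ (NOT ((r OR p) AND NOT (r AND p) AND q) OR q) AND NOT (NOT ((r OR p) AND NOT (r AND p) AND q) AND q)   — expand XOR
≡ (NOT (r OR p) OR NOT NOT (r AND p) OR NOT q OR q) AND NOT (NOT ((r OR p) AND NOT (r AND p) AND q) AND q)   — De Morgan
≡ ((NOT r AND NOT p) OR NOT NOT (r AND p) OR NOT q OR q) AND NOT (NOT ((r OR p) AND NOT (r AND p) AND q) AND q)   — De Morgan
≡ ((NOT r AND NOT p) OR (r AND p) OR NOT q OR q) AND NOT (NOT ((r OR p) AND NOT (r AND p) AND q) AND q)   — double negation
≡ ((NOT r AND NOT p) OR (r AND p) OR NOT q OR q) AND (NOT NOT ((r OR p) AND NOT (r AND p) AND q) OR NOT q)   — De Morgan
≡ ((NOT r AND NOT p) OR (r AND p) OR NOT q OR q) AND (((r OR p) AND NOT (r AND p) AND q) OR NOT q)   — double negation
≡ ((NOT r AND NOT p) OR (r AND p) OR NOT q OR q) AND (((r OR p) AND (NOT r OR NOT p) AND q) OR NOT q)   — De Morgan
≡ (NOT r OR r OR NOT q OR q) AND (NOT r OR p OR NOT q OR q) AND (NOT p OR r OR NOT q OR q) AND (NOT p OR p OR NOT q OR q) AND (r OR p OR NOT q) AND (NOT r OR NOT p OR NOT q) AND (q OR NOT q)   — distribute OR over AND
≡ (r OR p OR NOT q) AND (NOT r OR NOT p OR NOT q)   — simplify

(r OR p OR NOT q) AND (NOT r OR NOT p OR NOT q)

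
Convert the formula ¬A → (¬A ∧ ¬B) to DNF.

A ∨ (¬A ∧ ¬B)

¬A → (¬A ∧ ¬B)
= ¬¬A ∨ (¬A ∧ ¬B)   [eliminate →]
= A ∨ (¬A ∧ ¬B)   [double negation]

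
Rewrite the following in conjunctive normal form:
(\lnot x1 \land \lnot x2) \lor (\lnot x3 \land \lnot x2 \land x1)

(\lnot x1 \land \lnot x2) \lor (\lnot x3 \land \lnot x2 \land x1)
≡ (\lnot x1 \lor \lnot x3) \land (\lnot x1 \lor \lnot x2) \land (\lnot x1 \lor x1) \land (\lnot x2 \lor \lnot x3) \land (\lnot x2 \lor \lnot x2) \land (\lnot x2 \lor x1)   [distribute \lor over \land]
≡ (\lnot x1 \lor \lnot x3) \land \lnot x2   [simplify]

(\lnot x1 \lor \lnot x3) \land \lnot x2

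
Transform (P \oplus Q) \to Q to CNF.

(P \oplus Q) \to Q
⇔ \lnot (P \oplus Q) \lor Q   [eliminate \to]
⇔ \lnot ((P \lor Q) \land \lnot (P \land Q)) \lor Q   [expand \oplus]
⇔ \lnot (P \lor Q) \lor \lnot \lnot (P \land Q) \lor Q   [De Morgan]
⇔ (\lnot P \land \lnot Q) \lor \lnot \lnot (P \land Q) \lor Q   [De Morgan]
⇔ (\lnot P \land \lnot Q) \lor (P \land Q) \lor Q   [double negation]
⇔ (\lnot P \lor P \lor Q) \land (\lnot P \lor Q \lor Q) \land (\lnot Q \lor P \lor Q) \land (\lnot Q \lor Q \lor Q)   [distribute \lor over \land]
⇔ \lnot P \lor Q   [simplify]

\lnot P \lor Q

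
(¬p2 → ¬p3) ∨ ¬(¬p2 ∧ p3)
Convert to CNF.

p2 ∨ ¬p3

(¬p2 → ¬p3) ∨ ¬(¬p2 ∧ p3)
≡ ¬¬p2 ∨ ¬p3 ∨ ¬(¬p2 ∧ p3)
≡ p2 ∨ ¬p3 ∨ ¬(¬p2 ∧ p3)
≡ p2 ∨ ¬p3 ∨ ¬¬p2 ∨ ¬p3
≡ p2 ∨ ¬p3 ∨ p2 ∨ ¬p3
≡ p2 ∨ ¬p3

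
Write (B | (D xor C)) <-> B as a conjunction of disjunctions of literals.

(~D | C | B) & (~C | D | B)

(B | (D xor C)) <-> B
⇔ ((B | (D xor C)) -> B) & (B -> (B | (D xor C)))
⇔ (~(B | (D xor C)) | B) & (B -> (B | (D xor C)))
⇔ (~(B | ((D | C) & ~(D & C))) | B) & (B -> (B | (D xor C)))
⇔ (~(B | ((D | C) & ~(D & C))) | B) & (~B | B | (D xor C))
⇔ (~(B | ((D | C) & ~(D & C))) | B) & (~B | B | ((D | C) & ~(D & C)))
⇔ ((~B & ~((D | C) & ~(D & C))) | B) & (~B | B | ((D | C) & ~(D & C)))
⇔ ((~B & (~(D | C) | ~~(D & C))) | B) & (~B | B | ((D | C) & ~(D & C)))
⇔ ((~B & ((~D & ~C) | ~~(D & C))) | B) & (~B | B | ((D | C) & ~(D & C)))
⇔ ((~B & ((~D & ~C) | (D & C))) | B) & (~B | B | ((D | C) & ~(D & C)))
⇔ ((~B & ((~D & ~C) | (D & C))) | B) & (~B | B | ((D | C) & (~D | ~C)))
⇔ (~B | B) & (~D | D | B) & (~D | C | B) & (~C | D | B) & (~C | C | B) & (~B | B | D | C) & (~B | B | ~D | ~C)
⇔ (~D | C | B) & (~C | D | B)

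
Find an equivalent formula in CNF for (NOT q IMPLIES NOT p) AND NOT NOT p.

(NOT q IMPLIES NOT p) AND NOT NOT p
= (NOT NOT q OR NOT p) AND NOT NOT p   [eliminate IMPLIES]
= (q OR NOT p) AND NOT NOT p   [double negation]
= (q OR NOT p) AND p   [double negation]

(q OR NOT p) AND p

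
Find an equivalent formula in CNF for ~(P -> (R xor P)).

P & (~P | R)

~(P -> (R xor P))
⇔ ~(~P | (R xor P))
⇔ ~(~P | ((R | P) & ~(R & P)))
⇔ ~~P & ~((R | P) & ~(R & P))
⇔ P & ~((R | P) & ~(R & P))
⇔ P & (~(R | P) | ~~(R & P))
⇔ P & ((~R & ~P) | ~~(R & P))
⇔ P & ((~R & ~P) | (R & P))
⇔ P & (~R | R) & (~R | P) & (~P | R) & (~P | P)
⇔ P & (~P | R)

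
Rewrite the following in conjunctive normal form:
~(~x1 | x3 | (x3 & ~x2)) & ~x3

~(~x1 | x3 | (x3 & ~x2)) & ~x3
≡ ~~x1 & ~x3 & ~(x3 & ~x2) & ~x3   — De Morgan
≡ x1 & ~x3 & ~(x3 & ~x2) & ~x3   — double negation
≡ x1 & ~x3 & (~x3 | ~~x2) & ~x3   — De Morgan
≡ x1 & ~x3 & (~x3 | x2) & ~x3   — double negation
≡ x1 & ~x3   — simplify

x1 & ~x3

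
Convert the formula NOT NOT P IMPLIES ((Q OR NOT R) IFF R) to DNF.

NOT P OR (R AND Q)

NOT NOT P IMPLIES ((Q OR NOT R) IFF R)
⇔ NOT NOT NOT P OR ((Q OR NOT R) IFF R)   — eliminate IMPLIES
⇔ NOT NOT NOT P OR (((Q OR NOT R) IMPLIES R) AND (R IMPLIES (Q OR NOT R)))   — eliminate IFF
⇔ NOT NOT NOT P OR ((NOT (Q OR NOT R) OR R) AND (R IMPLIES (Q OR NOT R)))   — eliminate IMPLIES
⇔ NOT NOT NOT P OR ((NOT (Q OR NOT R) OR R) AND (NOT R OR Q OR NOT R))   — eliminate IMPLIES
⇔ NOT P OR ((NOT (Q OR NOT R) OR R) AND (NOT R OR Q OR NOT R))   — double negation
⇔ NOT P OR (((NOT Q AND NOT NOT R) OR R) AND (NOT R OR Q OR NOT R))   — De Morgan
⇔ NOT P OR (((NOT Q AND R) OR R) AND (NOT R OR Q OR NOT R))   — double negation
⇔ NOT P OR (NOT Q AND R AND NOT R) OR (NOT Q AND R AND Q) OR (NOT Q AND R AND NOT R) OR (R AND NOT R) OR (R AND Q) OR (R AND NOT R)   — distribute AND over OR
⇔ NOT P OR (R AND Q)   — simplify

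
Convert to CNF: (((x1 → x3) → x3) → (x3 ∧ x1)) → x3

x1 ∨ x3

(((x1 → x3) → x3) → (x3 ∧ x1)) → x3
= ¬(((x1 → x3) → x3) → (x3 ∧ x1)) ∨ x3   — eliminate →
= ¬(¬((x1 → x3) → x3) ∨ (x3 ∧ x1)) ∨ x3   — eliminate →
= ¬(¬(¬(x1 → x3) ∨ x3) ∨ (x3 ∧ x1)) ∨ x3   — eliminate →
= ¬(¬(¬(¬x1 ∨ x3) ∨ x3) ∨ (x3 ∧ x1)) ∨ x3   — eliminate →
= (¬¬(¬(¬x1 ∨ x3) ∨ x3) ∧ ¬(x3 ∧ x1)) ∨ x3   — De Morgan
= ((¬(¬x1 ∨ x3) ∨ x3) ∧ ¬(x3 ∧ x1)) ∨ x3   — double negation
= (((¬¬x1 ∧ ¬x3) ∨ x3) ∧ ¬(x3 ∧ x1)) ∨ x3   — De Morgan
= (((x1 ∧ ¬x3) ∨ x3) ∧ ¬(x3 ∧ x1)) ∨ x3   — double negation
= (((x1 ∧ ¬x3) ∨ x3) ∧ (¬x3 ∨ ¬x1)) ∨ x3   — De Morgan
= (x1 ∨ x3 ∨ x3) ∧ (¬x3 ∨ x3 ∨ x3) ∧ (¬x3 ∨ ¬x1 ∨ x3)   — distribute ∨ over ∧
= x1 ∨ x3   — simplify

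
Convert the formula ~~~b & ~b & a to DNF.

~~~b & ~b & a
= ~b & ~b & a   (double negation)
= ~b & a   (simplify)

~b & a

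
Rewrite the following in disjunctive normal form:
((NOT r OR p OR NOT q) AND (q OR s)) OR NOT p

(NOT r AND q) OR (NOT r AND s) OR (p AND q) OR (p AND s) OR (NOT q AND s) OR NOT p

((NOT r OR p OR NOT q) AND (q OR s)) OR NOT p
≡ (NOT r AND q) OR (NOT r AND s) OR (p AND q) OR (p AND s) OR (NOT q AND q) OR (NOT q AND s) OR NOT p   [distribute AND over OR]
≡ (NOT r AND q) OR (NOT r AND s) OR (p AND q) OR (p AND s) OR (NOT q AND s) OR NOT p   [simplify]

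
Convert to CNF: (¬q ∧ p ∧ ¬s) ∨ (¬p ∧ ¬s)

(¬q ∧ p ∧ ¬s) ∨ (¬p ∧ ¬s)
≡ (¬q ∨ ¬p) ∧ (¬q ∨ ¬s) ∧ (p ∨ ¬p) ∧ (p ∨ ¬s) ∧ (¬s ∨ ¬p) ∧ (¬s ∨ ¬s)   [distribute ∨ over ∧]
≡ (¬q ∨ ¬p) ∧ ¬s   [simplify]

(¬q ∨ ¬p) ∧ ¬s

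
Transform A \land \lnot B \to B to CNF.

\lnot A \lor B

A \land \lnot B \to B
≡ \lnot (A \land \lnot B) \lor B
≡ \lnot A \lor \lnot \lnot B \lor B
≡ \lnot A \lor B \lor B
≡ \lnot A \lor B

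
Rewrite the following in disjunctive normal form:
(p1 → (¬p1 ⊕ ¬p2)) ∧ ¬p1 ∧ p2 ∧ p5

(p1 → (¬p1 ⊕ ¬p2)) ∧ ¬p1 ∧ p2 ∧ p5
⇔ (¬p1 ∨ (¬p1 ⊕ ¬p2)) ∧ ¬p1 ∧ p2 ∧ p5   [eliminate →]
⇔ (¬p1 ∨ (¬p1 ∧ ¬¬p2) ∨ (¬¬p1 ∧ ¬p2)) ∧ ¬p1 ∧ p2 ∧ p5   [expand ⊕]
⇔ (¬p1 ∨ (¬p1 ∧ p2) ∨ (¬¬p1 ∧ ¬p2)) ∧ ¬p1 ∧ p2 ∧ p5   [double negation]
⇔ (¬p1 ∨ (¬p1 ∧ p2) ∨ (p1 ∧ ¬p2)) ∧ ¬p1 ∧ p2 ∧ p5   [double negation]
⇔ (¬p1 ∧ ¬p1 ∧ p2 ∧ p5) ∨ (¬p1 ∧ p2 ∧ ¬p1 ∧ p2 ∧ p5) ∨ (p1 ∧ ¬p2 ∧ ¬p1 ∧ p2 ∧ p5)   [distribute ∧ over ∨]
⇔ ¬p1 ∧ p2 ∧ p5   [simplify]

¬p1 ∧ p2 ∧ p5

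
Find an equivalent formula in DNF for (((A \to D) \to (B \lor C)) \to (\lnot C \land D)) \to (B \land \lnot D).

(A \land \lnot D) \lor (B \land \lnot D) \lor C

(((A \to D) \to (B \lor C)) \to (\lnot C \land D)) \to (B \land \lnot D)
≡ \lnot (((A \to D) \to (B \lor C)) \to (\lnot C \land D)) \lor (B \land \lnot D)   (eliminate \to)
≡ \lnot (\lnot ((A \to D) \to (B \lor C)) \lor (\lnot C \land D)) \lor (B \land \lnot D)   (eliminate \to)
≡ \lnot (\lnot (\lnot (A \to D) \lor B \lor C) \lor (\lnot C \land D)) \lor (B \land \lnot D)   (eliminate \to)
≡ \lnot (\lnot (\lnot (\lnot A \lor D) \lor B \lor C) \lor (\lnot C \land D)) \lor (B \land \lnot D)   (eliminate \to)
≡ (\lnot \lnot (\lnot (\lnot A \lor D) \lor B \lor C) \land \lnot (\lnot C \land D)) \lor (B \land \lnot D)   (De Morgan)
≡ ((\lnot (\lnot A \lor D) \lor B \lor C) \land \lnot (\lnot C \land D)) \lor (B \land \lnot D)   (double negation)
≡ (((\lnot \lnot A \land \lnot D) \lor B \lor C) \land \lnot (\lnot C \land D)) \lor (B \land \lnot D)   (De Morgan)
≡ (((A \land \lnot D) \lor B \lor C) \land \lnot (\lnot C \land D)) \lor (B \land \lnot D)   (double negation)
≡ (((A \land \lnot D) \lor B \lor C) \land (\lnot \lnot C \lor \lnot D)) \lor (B \land \lnot D)   (De Morgan)
≡ (((A \land \lnot D) \lor B \lor C) \land (C \lor \lnot D)) \lor (B \land \lnot D)   (double negation)
≡ (A \land \lnot D \land C) \lor (A \land \lnot D \land \lnot D) \lor (B \land C) \lor (B \land \lnot D) \lor (C \land C) \lor (C \land \lnot D) \lor (B \land \lnot D)   (distribute \land over \lor)
≡ (A \land \lnot D) \lor (B \land \lnot D) \lor C   (simplify)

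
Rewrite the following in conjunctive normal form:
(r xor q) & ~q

(r | q) & ~q

(r xor q) & ~q
≡ (r | q) & ~(r & q) & ~q   [expand xor]
≡ (r | q) & (~r | ~q) & ~q   [De Morgan]
≡ (r | q) & ~q   [simplify]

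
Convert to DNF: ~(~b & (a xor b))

b | (~a & ~b)

~(~b & (a xor b))
≡ ~(~b & ((a & ~b) | (~a & b)))   [expand xor]
≡ ~~b | ~((a & ~b) | (~a & b))   [De Morgan]
≡ b | ~((a & ~b) | (~a & b))   [double negation]
≡ b | (~(a & ~b) & ~(~a & b))   [De Morgan]
≡ b | ((~a | ~~b) & ~(~a & b))   [De Morgan]
≡ b | ((~a | b) & ~(~a & b))   [double negation]
≡ b | ((~a | b) & (~~a | ~b))   [De Morgan]
≡ b | ((~a | b) & (a | ~b))   [double negation]
≡ b | (~a & a) | (~a & ~b) | (b & a) | (b & ~b)   [distribute & over |]
≡ b | (~a & ~b)   [simplify]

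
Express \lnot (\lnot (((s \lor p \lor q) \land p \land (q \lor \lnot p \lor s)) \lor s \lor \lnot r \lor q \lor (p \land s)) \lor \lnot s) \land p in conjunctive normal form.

s \land p

\lnot (\lnot (((s \lor p \lor q) \land p \land (q \lor \lnot p \lor s)) \lor s \lor \lnot r \lor q \lor (p \land s)) \lor \lnot s) \land p
≡ \lnot \lnot (((s \lor p \lor q) \land p \land (q \lor \lnot p \lor s)) \lor s \lor \lnot r \lor q \lor (p \land s)) \land \lnot \lnot s \land p
≡ (((s \lor p \lor q) \land p \land (q \lor \lnot p \lor s)) \lor s \lor \lnot r \lor q \lor (p \land s)) \land \lnot \lnot s \land p
≡ (((s \lor p \lor q) \land p \land (q \lor \lnot p \lor s)) \lor s \lor \lnot r \lor q \lor (p \land s)) \land s \land p
≡ (s \lor p \lor q \lor s \lor \lnot r \lor q \lor p) \land (s \lor p \lor q \lor s \lor \lnot r \lor q \lor s) \land (p \lor s \lor \lnot r \lor q \lor p) \land (p \lor s \lor \lnot r \lor q \lor s) \land (q \lor \lnot p \lor s \lor s \lor \lnot r \lor q \lor p) \land (q \lor \lnot p \lor s \lor s \lor \lnot r \lor q \lor s) \land s \land p
≡ s \land p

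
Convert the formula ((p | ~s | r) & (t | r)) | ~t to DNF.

(p & t) | (~s & t) | r | ~t

((p | ~s | r) & (t | r)) | ~t
≡ (p & t) | (p & r) | (~s & t) | (~s & r) | (r & t) | (r & r) | ~t   [distribute & over |]
≡ (p & t) | (~s & t) | r | ~t   [simplify]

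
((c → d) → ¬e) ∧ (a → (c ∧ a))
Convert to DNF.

(c ∧ ¬d ∧ ¬a) ∨ (c ∧ ¬d ∧ a) ∨ (¬e ∧ ¬a) ∨ (¬e ∧ c ∧ a)

((c → d) → ¬e) ∧ (a → (c ∧ a))
⇔ (¬(c → d) ∨ ¬e) ∧ (a → (c ∧ a))   — eliminate →
⇔ (¬(¬c ∨ d) ∨ ¬e) ∧ (a → (c ∧ a))   — eliminate →
⇔ (¬(¬c ∨ d) ∨ ¬e) ∧ (¬a ∨ (c ∧ a))   — eliminate →
⇔ ((¬¬c ∧ ¬d) ∨ ¬e) ∧ (¬a ∨ (c ∧ a))   — De Morgan
⇔ ((c ∧ ¬d) ∨ ¬e) ∧ (¬a ∨ (c ∧ a))   — double negation
⇔ (c ∧ ¬d ∧ ¬a) ∨ (c ∧ ¬d ∧ c ∧ a) ∨ (¬e ∧ ¬a) ∨ (¬e ∧ c ∧ a)   — distribute ∧ over ∨
⇔ (c ∧ ¬d ∧ ¬a) ∨ (c ∧ ¬d ∧ a) ∨ (¬e ∧ ¬a) ∨ (¬e ∧ c ∧ a)   — simplify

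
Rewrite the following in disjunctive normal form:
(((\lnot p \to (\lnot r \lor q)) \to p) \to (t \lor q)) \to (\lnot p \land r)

(p \land \lnot t \land \lnot q) \lor (\lnot p \land r)

(((\lnot p \to (\lnot r \lor q)) \to p) \to (t \lor q)) \to (\lnot p \land r)
⇔ \lnot (((\lnot p \to (\lnot r \lor q)) \to p) \to (t \lor q)) \lor (\lnot p \land r)   [eliminate \to]
⇔ \lnot (\lnot ((\lnot p \to (\lnot r \lor q)) \to p) \lor t \lor q) \lor (\lnot p \land r)   [eliminate \to]
⇔ \lnot (\lnot (\lnot (\lnot p \to (\lnot r \lor q)) \lor p) \lor t \lor q) \lor (\lnot p \land r)   [eliminate \to]
⇔ \lnot (\lnot (\lnot (\lnot \lnot p \lor \lnot r \lor q) \lor p) \lor t \lor q) \lor (\lnot p \land r)   [eliminate \to]
⇔ (\lnot \lnot (\lnot (\lnot \lnot p \lor \lnot r \lor q) \lor p) \land \lnot t \land \lnot q) \lor (\lnot p \land r)   [De Morgan]
⇔ ((\lnot (\lnot \lnot p \lor \lnot r \lor q) \lor p) \land \lnot t \land \lnot q) \lor (\lnot p \land r)   [double negation]
⇔ (((\lnot \lnot \lnot p \land \lnot \lnot r \land \lnot q) \lor p) \land \lnot t \land \lnot q) \lor (\lnot p \land r)   [De Morgan]
⇔ (((\lnot p \land \lnot \lnot r \land \lnot q) \lor p) \land \lnot t \land \lnot q) \lor (\lnot p \land r)   [double negation]
⇔ (((\lnot p \land r \land \lnot q) \lor p) \land \lnot t \land \lnot q) \lor (\lnot p \land r)   [double negation]
⇔ (\lnot p \land r \land \lnot q \land \lnot t \land \lnot q) \lor (p \land \lnot t \land \lnot q) \lor (\lnot p \land r)   [distribute \land over \lor]
⇔ (p \land \lnot t \land \lnot q) \lor (\lnot p \land r)   [simplify]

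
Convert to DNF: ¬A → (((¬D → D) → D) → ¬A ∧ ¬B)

A ∨ ¬A ∧ ¬B

¬A → (((¬D → D) → D) → ¬A ∧ ¬B)
= ¬¬A ∨ (((¬D → D) → D) → ¬A ∧ ¬B)   (eliminate →)
= ¬¬A ∨ ¬((¬D → D) → D) ∨ ¬A ∧ ¬B   (eliminate →)
= ¬¬A ∨ ¬(¬(¬D → D) ∨ D) ∨ ¬A ∧ ¬B   (eliminate →)
= ¬¬A ∨ ¬(¬(¬¬D ∨ D) ∨ D) ∨ ¬A ∧ ¬B   (eliminate →)
= A ∨ ¬(¬(¬¬D ∨ D) ∨ D) ∨ ¬A ∧ ¬B   (double negation)
= A ∨ ¬¬(¬¬D ∨ D) ∧ ¬D ∨ ¬A ∧ ¬B   (De Morgan)
= A ∨ (¬¬D ∨ D) ∧ ¬D ∨ ¬A ∧ ¬B   (double negation)
= A ∨ (D ∨ D) ∧ ¬D ∨ ¬A ∧ ¬B   (double negation)
= A ∨ D ∧ ¬D ∨ D ∧ ¬D ∨ ¬A ∧ ¬B   (distribute ∧ over ∨)
= A ∨ ¬A ∧ ¬B   (simplify)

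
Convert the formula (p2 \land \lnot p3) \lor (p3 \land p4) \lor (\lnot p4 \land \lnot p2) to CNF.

(p2 \lor p3 \lor \lnot p4) \land (\lnot p3 \lor p4 \lor \lnot p2)

(p2 \land \lnot p3) \lor (p3 \land p4) \lor (\lnot p4 \land \lnot p2)
≡ (p2 \lor p3 \lor \lnot p4) \land (p2 \lor p3 \lor \lnot p2) \land (p2 \lor p4 \lor \lnot p4) \land (p2 \lor p4 \lor \lnot p2) \land (\lnot p3 \lor p3 \lor \lnot p4) \land (\lnot p3 \lor p3 \lor \lnot p2) \land (\lnot p3 \lor p4 \lor \lnot p4) \land (\lnot p3 \lor p4 \lor \lnot p2)   — distribute \lor over \land
≡ (p2 \lor p3 \lor \lnot p4) \land (\lnot p3 \lor p4 \lor \lnot p2)   — simplify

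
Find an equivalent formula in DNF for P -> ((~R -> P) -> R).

P -> ((~R -> P) -> R)
≡ ~P | ((~R -> P) -> R)   (eliminate ->)
≡ ~P | ~(~R -> P) | R   (eliminate ->)
≡ ~P | ~(~~R | P) | R   (eliminate ->)
≡ ~P | (~~~R & ~P) | R   (De Morgan)
≡ ~P | (~R & ~P) | R   (double negation)
≡ ~P | R   (simplify)

~P | R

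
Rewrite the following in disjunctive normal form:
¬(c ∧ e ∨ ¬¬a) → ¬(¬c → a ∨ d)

c ∧ e ∨ a ∨ ¬c ∧ ¬a ∧ ¬d

¬(c ∧ e ∨ ¬¬a) → ¬(¬c → a ∨ d)
≡ ¬¬(c ∧ e ∨ ¬¬a) ∨ ¬(¬c → a ∨ d)
≡ ¬¬(c ∧ e ∨ ¬¬a) ∨ ¬(¬¬c ∨ a ∨ d)
≡ c ∧ e ∨ ¬¬a ∨ ¬(¬¬c ∨ a ∨ d)
≡ c ∧ e ∨ a ∨ ¬(¬¬c ∨ a ∨ d)
≡ c ∧ e ∨ a ∨ ¬¬¬c ∧ ¬a ∧ ¬d
≡ c ∧ e ∨ a ∨ ¬c ∧ ¬a ∧ ¬d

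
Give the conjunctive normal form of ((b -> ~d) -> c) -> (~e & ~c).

(~b | ~d | ~e) & ~c

((b -> ~d) -> c) -> (~e & ~c)
⇔ ~((b -> ~d) -> c) | (~e & ~c)   — eliminate ->
⇔ ~(~(b -> ~d) | c) | (~e & ~c)   — eliminate ->
⇔ ~(~(~b | ~d) | c) | (~e & ~c)   — eliminate ->
⇔ (~~(~b | ~d) & ~c) | (~e & ~c)   — De Morgan
⇔ ((~b | ~d) & ~c) | (~e & ~c)   — double negation
⇔ (~b | ~d | ~e) & (~b | ~d | ~c) & (~c | ~e) & (~c | ~c)   — distribute | over &
⇔ (~b | ~d | ~e) & ~c   — simplify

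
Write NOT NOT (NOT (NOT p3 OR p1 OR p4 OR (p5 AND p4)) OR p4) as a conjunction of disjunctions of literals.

(p3 OR p4) AND (NOT p1 OR p4)

NOT NOT (NOT (NOT p3 OR p1 OR p4 OR (p5 AND p4)) OR p4)
⇔ NOT (NOT p3 OR p1 OR p4 OR (p5 AND p4)) OR p4   (double negation)
⇔ (NOT NOT p3 AND NOT p1 AND NOT p4 AND NOT (p5 AND p4)) OR p4   (De Morgan)
⇔ (p3 AND NOT p1 AND NOT p4 AND NOT (p5 AND p4)) OR p4   (double negation)
⇔ (p3 AND NOT p1 AND NOT p4 AND (NOT p5 OR NOT p4)) OR p4   (De Morgan)
⇔ (p3 OR p4) AND (NOT p1 OR p4) AND (NOT p4 OR p4) AND (NOT p5 OR NOT p4 OR p4)   (distribute OR over AND)
⇔ (p3 OR p4) AND (NOT p1 OR p4)   (simplify)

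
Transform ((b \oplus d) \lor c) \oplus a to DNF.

((b \oplus d) \lor c) \oplus a
≡ (((b \oplus d) \lor c) \land \lnot a) \lor (\lnot ((b \oplus d) \lor c) \land a)   — expand \oplus
≡ (((b \land \lnot d) \lor (\lnot b \land d) \lor c) \land \lnot a) \lor (\lnot ((b \oplus d) \lor c) \land a)   — expand \oplus
≡ (((b \land \lnot d) \lor (\lnot b \land d) \lor c) \land \lnot a) \lor (\lnot ((b \land \lnot d) \lor (\lnot b \land d) \lor c) \land a)   — expand \oplus
≡ (((b \land \lnot d) \lor (\lnot b \land d) \lor c) \land \lnot a) \lor (\lnot (b \land \lnot d) \land \lnot (\lnot b \land d) \land \lnot c \land a)   — De Morgan
≡ (((b \land \lnot d) \lor (\lnot b \land d) \lor c) \land \lnot a) \lor ((\lnot b \lor \lnot \lnot d) \land \lnot (\lnot b \land d) \land \lnot c \land a)   — De Morgan
≡ (((b \land \lnot d) \lor (\lnot b \land d) \lor c) \land \lnot a) \lor ((\lnot b \lor d) \land \lnot (\lnot b \land d) \land \lnot c \land a)   — double negation
≡ (((b \land \lnot d) \lor (\lnot b \land d) \lor c) \land \lnot a) \lor ((\lnot b \lor d) \land (\lnot \lnot b \lor \lnot d) \land \lnot c \land a)   — De Morgan
≡ (((b \land \lnot d) \lor (\lnot b \land d) \lor c) \land \lnot a) \lor ((\lnot b \lor d) \land (b \lor \lnot d) \land \lnot c \land a)   — double negation
≡ (b \land \lnot d \land \lnot a) \lor (\lnot b \land d \land \lnot a) \lor (c \land \lnot a) \lor (\lnot b \land b \land \lnot c \land a) \lor (\lnot b \land \lnot d \land \lnot c \land a) \lor (d \land b \land \lnot c \land a) \lor (d \land \lnot d \land \lnot c \land a)   — distribute \land over \lor
≡ (b \land \lnot d \land \lnot a) \lor (\lnot b \land d \land \lnot a) \lor (c \land \lnot a) \lor (\lnot b \land \lnot d \land \lnot c \land a) \lor (d \land b \land \lnot c \land a)   — simplify

(b \land \lnot d \land \lnot a) \lor (\lnot b \land d \land \lnot a) \lor (c \land \lnot a) \lor (\lnot b \land \lnot d \land \lnot c \land a) \lor (d \land b \land \lnot c \land a)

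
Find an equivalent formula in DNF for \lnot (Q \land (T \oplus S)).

\lnot Q \lor (\lnot T \land \lnot S) \lor (S \land T)

\lnot (Q \land (T \oplus S))
⇔ \lnot (Q \land ((T \land \lnot S) \lor (\lnot T \land S)))   (expand \oplus)
⇔ \lnot Q \lor \lnot ((T \land \lnot S) \lor (\lnot T \land S))   (De Morgan)
⇔ \lnot Q \lor (\lnot (T \land \lnot S) \land \lnot (\lnot T \land S))   (De Morgan)
⇔ \lnot Q \lor ((\lnot T \lor \lnot \lnot S) \land \lnot (\lnot T \land S))   (De Morgan)
⇔ \lnot Q \lor ((\lnot T \lor S) \land \lnot (\lnot T \land S))   (double negation)
⇔ \lnot Q \lor ((\lnot T \lor S) \land (\lnot \lnot T \lor \lnot S))   (De Morgan)
⇔ \lnot Q \lor ((\lnot T \lor S) \land (T \lor \lnot S))   (double negation)
⇔ \lnot Q \lor (\lnot T \land T) \lor (\lnot T \land \lnot S) \lor (S \land T) \lor (S \land \lnot S)   (distribute \land over \lor)
⇔ \lnot Q \lor (\lnot T \land \lnot S) \lor (S \land T)   (simplify)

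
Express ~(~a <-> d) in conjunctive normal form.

~(~a <-> d)
⇔ ~((~a -> d) & (d -> ~a))   (eliminate <->)
⇔ ~((~~a | d) & (d -> ~a))   (eliminate ->)
⇔ ~((~~a | d) & (~d | ~a))   (eliminate ->)
⇔ ~(~~a | d) | ~(~d | ~a)   (De Morgan)
⇔ (~~~a & ~d) | ~(~d | ~a)   (De Morgan)
⇔ (~a & ~d) | ~(~d | ~a)   (double negation)
⇔ (~a & ~d) | (~~d & ~~a)   (De Morgan)
⇔ (~a & ~d) | (d & ~~a)   (double negation)
⇔ (~a & ~d) | (d & a)   (double negation)
⇔ (~a | d) & (~a | a) & (~d | d) & (~d | a)   (distribute | over &)
⇔ (~a | d) & (~d | a)   (simplify)

(~a | d) & (~d | a)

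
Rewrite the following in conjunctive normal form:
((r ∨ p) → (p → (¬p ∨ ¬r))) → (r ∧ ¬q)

((r ∨ p) → (p → (¬p ∨ ¬r))) → (r ∧ ¬q)
⇔ ¬((r ∨ p) → (p → (¬p ∨ ¬r))) ∨ (r ∧ ¬q)   — eliminate →
⇔ ¬(¬(r ∨ p) ∨ (p → (¬p ∨ ¬r))) ∨ (r ∧ ¬q)   — eliminate →
⇔ ¬(¬(r ∨ p) ∨ ¬p ∨ ¬p ∨ ¬r) ∨ (r ∧ ¬q)   — eliminate →
⇔ (¬¬(r ∨ p) ∧ ¬¬p ∧ ¬¬p ∧ ¬¬r) ∨ (r ∧ ¬q)   — De Morgan
⇔ ((r ∨ p) ∧ ¬¬p ∧ ¬¬p ∧ ¬¬r) ∨ (r ∧ ¬q)   — double negation
⇔ ((r ∨ p) ∧ p ∧ ¬¬p ∧ ¬¬r) ∨ (r ∧ ¬q)   — double negation
⇔ ((r ∨ p) ∧ p ∧ p ∧ ¬¬r) ∨ (r ∧ ¬q)   — double negation
⇔ ((r ∨ p) ∧ p ∧ p ∧ r) ∨ (r ∧ ¬q)   — double negation
⇔ (r ∨ p ∨ r) ∧ (r ∨ p ∨ ¬q) ∧ (p ∨ r) ∧ (p ∨ ¬q) ∧ (p ∨ r) ∧ (p ∨ ¬q) ∧ (r ∨ r) ∧ (r ∨ ¬q)   — distribute ∨ over ∧
⇔ (p ∨ ¬q) ∧ r   — simplify

(p ∨ ¬q) ∧ r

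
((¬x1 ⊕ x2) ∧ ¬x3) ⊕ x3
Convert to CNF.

((¬x1 ⊕ x2) ∧ ¬x3) ⊕ x3
⇔ (((¬x1 ⊕ x2) ∧ ¬x3) ∨ x3) ∧ ¬((¬x1 ⊕ x2) ∧ ¬x3 ∧ x3)   — expand ⊕
⇔ (((¬x1 ∨ x2) ∧ ¬(¬x1 ∧ x2) ∧ ¬x3) ∨ x3) ∧ ¬((¬x1 ⊕ x2) ∧ ¬x3 ∧ x3)   — expand ⊕
⇔ (((¬x1 ∨ x2) ∧ ¬(¬x1 ∧ x2) ∧ ¬x3) ∨ x3) ∧ ¬((¬x1 ∨ x2) ∧ ¬(¬x1 ∧ x2) ∧ ¬x3 ∧ x3)   — expand ⊕
⇔ (((¬x1 ∨ x2) ∧ (¬¬x1 ∨ ¬x2) ∧ ¬x3) ∨ x3) ∧ ¬((¬x1 ∨ x2) ∧ ¬(¬x1 ∧ x2) ∧ ¬x3 ∧ x3)   — De Morgan
⇔ (((¬x1 ∨ x2) ∧ (x1 ∨ ¬x2) ∧ ¬x3) ∨ x3) ∧ ¬((¬x1 ∨ x2) ∧ ¬(¬x1 ∧ x2) ∧ ¬x3 ∧ x3)   — double negation
⇔ (((¬x1 ∨ x2) ∧ (x1 ∨ ¬x2) ∧ ¬x3) ∨ x3) ∧ (¬(¬x1 ∨ x2) ∨ ¬¬(¬x1 ∧ x2) ∨ ¬¬x3 ∨ ¬x3)   — De Morgan
⇔ (((¬x1 ∨ x2) ∧ (x1 ∨ ¬x2) ∧ ¬x3) ∨ x3) ∧ ((¬¬x1 ∧ ¬x2) ∨ ¬¬(¬x1 ∧ x2) ∨ ¬¬x3 ∨ ¬x3)   — De Morgan
⇔ (((¬x1 ∨ x2) ∧ (x1 ∨ ¬x2) ∧ ¬x3) ∨ x3) ∧ ((x1 ∧ ¬x2) ∨ ¬¬(¬x1 ∧ x2) ∨ ¬¬x3 ∨ ¬x3)   — double negation
⇔ (((¬x1 ∨ x2) ∧ (x1 ∨ ¬x2) ∧ ¬x3) ∨ x3) ∧ ((x1 ∧ ¬x2) ∨ (¬x1 ∧ x2) ∨ ¬¬x3 ∨ ¬x3)   — double negation
⇔ (((¬x1 ∨ x2) ∧ (x1 ∨ ¬x2) ∧ ¬x3) ∨ x3) ∧ ((x1 ∧ ¬x2) ∨ (¬x1 ∧ x2) ∨ x3 ∨ ¬x3)   — double negation
⇔ (¬x1 ∨ x2 ∨ x3) ∧ (x1 ∨ ¬x2 ∨ x3) ∧ (¬x3 ∨ x3) ∧ (x1 ∨ ¬x1 ∨ x3 ∨ ¬x3) ∧ (x1 ∨ x2 ∨ x3 ∨ ¬x3) ∧ (¬x2 ∨ ¬x1 ∨ x3 ∨ ¬x3) ∧ (¬x2 ∨ x2 ∨ x3 ∨ ¬x3)   — distribute ∨ over ∧
⇔ (¬x1 ∨ x2 ∨ x3) ∧ (x1 ∨ ¬x2 ∨ x3)   — simplify

(¬x1 ∨ x2 ∨ x3) ∧ (x1 ∨ ¬x2 ∨ x3)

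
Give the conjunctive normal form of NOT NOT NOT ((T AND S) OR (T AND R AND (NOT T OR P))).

(NOT T OR NOT S) AND (NOT T OR NOT R OR NOT P)

NOT NOT NOT ((T AND S) OR (T AND R AND (NOT T OR P)))
≡ NOT ((T AND S) OR (T AND R AND (NOT T OR P)))
≡ NOT (T AND S) AND NOT (T AND R AND (NOT T OR P))
≡ (NOT T OR NOT S) AND NOT (T AND R AND (NOT T OR P))
≡ (NOT T OR NOT S) AND (NOT T OR NOT R OR NOT (NOT T OR P))
≡ (NOT T OR NOT S) AND (NOT T OR NOT R OR (NOT NOT T AND NOT P))
≡ (NOT T OR NOT S) AND (NOT T OR NOT R OR (T AND NOT P))
≡ (NOT T OR NOT S) AND (NOT T OR NOT R OR T) AND (NOT T OR NOT R OR NOT P)
≡ (NOT T OR NOT S) AND (NOT T OR NOT R OR NOT P)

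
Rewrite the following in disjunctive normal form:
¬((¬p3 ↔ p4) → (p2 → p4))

¬((¬p3 ↔ p4) → (p2 → p4))
≡ ¬(¬(¬p3 ↔ p4) ∨ (p2 → p4))   (eliminate →)
≡ ¬(¬((¬p3 → p4) ∧ (p4 → ¬p3)) ∨ (p2 → p4))   (eliminate ↔)
≡ ¬(¬((¬¬p3 ∨ p4) ∧ (p4 → ¬p3)) ∨ (p2 → p4))   (eliminate →)
≡ ¬(¬((¬¬p3 ∨ p4) ∧ (¬p4 ∨ ¬p3)) ∨ (p2 → p4))   (eliminate →)
≡ ¬(¬((¬¬p3 ∨ p4) ∧ (¬p4 ∨ ¬p3)) ∨ ¬p2 ∨ p4)   (eliminate →)
≡ ¬¬((¬¬p3 ∨ p4) ∧ (¬p4 ∨ ¬p3)) ∧ ¬¬p2 ∧ ¬p4   (De Morgan)
≡ (¬¬p3 ∨ p4) ∧ (¬p4 ∨ ¬p3) ∧ ¬¬p2 ∧ ¬p4   (double negation)
≡ (p3 ∨ p4) ∧ (¬p4 ∨ ¬p3) ∧ ¬¬p2 ∧ ¬p4   (double negation)
≡ (p3 ∨ p4) ∧ (¬p4 ∨ ¬p3) ∧ p2 ∧ ¬p4   (double negation)
≡ p3 ∧ ¬p4 ∧ p2 ∧ ¬p4 ∨ p3 ∧ ¬p3 ∧ p2 ∧ ¬p4 ∨ p4 ∧ ¬p4 ∧ p2 ∧ ¬p4 ∨ p4 ∧ ¬p3 ∧ p2 ∧ ¬p4   (distribute ∧ over ∨)
≡ p3 ∧ ¬p4 ∧ p2   (simplify)

p3 ∧ ¬p4 ∧ p2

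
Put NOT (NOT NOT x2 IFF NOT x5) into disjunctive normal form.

NOT (NOT NOT x2 IFF NOT x5)
= NOT ((NOT NOT x2 IMPLIES NOT x5) AND (NOT x5 IMPLIES NOT NOT x2))   — eliminate IFF
= NOT ((NOT NOT NOT x2 OR NOT x5) AND (NOT x5 IMPLIES NOT NOT x2))   — eliminate IMPLIES
= NOT ((NOT NOT NOT x2 OR NOT x5) AND (NOT NOT x5 OR NOT NOT x2))   — eliminate IMPLIES
= NOT (NOT NOT NOT x2 OR NOT x5) OR NOT (NOT NOT x5 OR NOT NOT x2)   — De Morgan
= (NOT NOT NOT NOT x2 AND NOT NOT x5) OR NOT (NOT NOT x5 OR NOT NOT x2)   — De Morgan
= (NOT NOT x2 AND NOT NOT x5) OR NOT (NOT NOT x5 OR NOT NOT x2)   — double negation
= (x2 AND NOT NOT x5) OR NOT (NOT NOT x5 OR NOT NOT x2)   — double negation
= (x2 AND x5) OR NOT (NOT NOT x5 OR NOT NOT x2)   — double negation
= (x2 AND x5) OR (NOT NOT NOT x5 AND NOT NOT NOT x2)   — De Morgan
= (x2 AND x5) OR (NOT x5 AND NOT NOT NOT x2)   — double negation
= (x2 AND x5) OR (NOT x5 AND NOT x2)   — double negation

(x2 AND x5) OR (NOT x5 AND NOT x2)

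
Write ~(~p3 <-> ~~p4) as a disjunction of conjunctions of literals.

(~p3 & ~p4) | (p4 & p3)

~(~p3 <-> ~~p4)
≡ ~((~p3 -> ~~p4) & (~~p4 -> ~p3))   [eliminate <->]
≡ ~((~~p3 | ~~p4) & (~~p4 -> ~p3))   [eliminate ->]
≡ ~((~~p3 | ~~p4) & (~~~p4 | ~p3))   [eliminate ->]
≡ ~(~~p3 | ~~p4) | ~(~~~p4 | ~p3)   [De Morgan]
≡ (~~~p3 & ~~~p4) | ~(~~~p4 | ~p3)   [De Morgan]
≡ (~p3 & ~~~p4) | ~(~~~p4 | ~p3)   [double negation]
≡ (~p3 & ~p4) | ~(~~~p4 | ~p3)   [double negation]
≡ (~p3 & ~p4) | (~~~~p4 & ~~p3)   [De Morgan]
≡ (~p3 & ~p4) | (~~p4 & ~~p3)   [double negation]
≡ (~p3 & ~p4) | (p4 & ~~p3)   [double negation]
≡ (~p3 & ~p4) | (p4 & p3)   [double negation]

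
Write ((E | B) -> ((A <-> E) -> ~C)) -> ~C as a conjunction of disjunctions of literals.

((E | B) -> ((A <-> E) -> ~C)) -> ~C
⇔ ~((E | B) -> ((A <-> E) -> ~C)) | ~C   [eliminate ->]
⇔ ~(~(E | B) | ((A <-> E) -> ~C)) | ~C   [eliminate ->]
⇔ ~(~(E | B) | ~(A <-> E) | ~C) | ~C   [eliminate ->]
⇔ ~(~(E | B) | ~((A -> E) & (E -> A)) | ~C) | ~C   [eliminate <->]
⇔ ~(~(E | B) | ~((~A | E) & (E -> A)) | ~C) | ~C   [eliminate ->]
⇔ ~(~(E | B) | ~((~A | E) & (~E | A)) | ~C) | ~C   [eliminate ->]
⇔ (~~(E | B) & ~~((~A | E) & (~E | A)) & ~~C) | ~C   [De Morgan]
⇔ ((E | B) & ~~((~A | E) & (~E | A)) & ~~C) | ~C   [double negation]
⇔ ((E | B) & (~A | E) & (~E | A) & ~~C) | ~C   [double negation]
⇔ ((E | B) & (~A | E) & (~E | A) & C) | ~C   [double negation]
⇔ (E | B | ~C) & (~A | E | ~C) & (~E | A | ~C) & (C | ~C)   [distribute | over &]
⇔ (E | B | ~C) & (~A | E | ~C) & (~E | A | ~C)   [simplify]

(E | B | ~C) & (~A | E | ~C) & (~E | A | ~C)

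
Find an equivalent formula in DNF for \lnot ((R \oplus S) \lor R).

\lnot R \land \lnot S

\lnot ((R \oplus S) \lor R)
≡ \lnot ((R \land \lnot S) \lor (\lnot R \land S) \lor R)
≡ \lnot (R \land \lnot S) \land \lnot (\lnot R \land S) \land \lnot R
≡ (\lnot R \lor \lnot \lnot S) \land \lnot (\lnot R \land S) \land \lnot R
≡ (\lnot R \lor S) \land \lnot (\lnot R \land S) \land \lnot R
≡ (\lnot R \lor S) \land (\lnot \lnot R \lor \lnot S) \land \lnot R
≡ (\lnot R \lor S) \land (R \lor \lnot S) \land \lnot R
≡ (\lnot R \land R \land \lnot R) \lor (\lnot R \land \lnot S \land \lnot R) \lor (S \land R \land \lnot R) \lor (S \land \lnot S \land \lnot R)
≡ \lnot R \land \lnot S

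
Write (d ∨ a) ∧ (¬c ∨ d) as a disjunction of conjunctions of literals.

(d ∨ a) ∧ (¬c ∨ d)
≡ (d ∧ ¬c) ∨ (d ∧ d) ∨ (a ∧ ¬c) ∨ (a ∧ d)   [distribute ∧ over ∨]
≡ d ∨ (a ∧ ¬c)   [simplify]

d ∨ (a ∧ ¬c)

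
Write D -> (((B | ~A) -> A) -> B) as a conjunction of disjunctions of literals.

D -> (((B | ~A) -> A) -> B)
= ~D | (((B | ~A) -> A) -> B)   — eliminate ->
= ~D | ~((B | ~A) -> A) | B   — eliminate ->
= ~D | ~(~(B | ~A) | A) | B   — eliminate ->
= ~D | (~~(B | ~A) & ~A) | B   — De Morgan
= ~D | ((B | ~A) & ~A) | B   — double negation
= (~D | B | ~A | B) & (~D | ~A | B)   — distribute | over &
= ~D | B | ~A   — simplify

~D | B | ~A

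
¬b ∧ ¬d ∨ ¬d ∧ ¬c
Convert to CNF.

(¬b ∨ ¬c) ∧ ¬d

¬b ∧ ¬d ∨ ¬d ∧ ¬c
= (¬b ∨ ¬d) ∧ (¬b ∨ ¬c) ∧ (¬d ∨ ¬d) ∧ (¬d ∨ ¬c)
= (¬b ∨ ¬c) ∧ ¬d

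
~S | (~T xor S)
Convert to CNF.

~S | (~T xor S)
= ~S | ((~T | S) & ~(~T & S))   [expand xor]
= ~S | ((~T | S) & (~~T | ~S))   [De Morgan]
= ~S | ((~T | S) & (T | ~S))   [double negation]
= (~S | ~T | S) & (~S | T | ~S)   [distribute | over &]
= ~S | T   [simplify]

~S | T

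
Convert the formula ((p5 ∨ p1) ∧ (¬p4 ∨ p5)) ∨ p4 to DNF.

p5 ∨ (p1 ∧ ¬p4) ∨ p4

((p5 ∨ p1) ∧ (¬p4 ∨ p5)) ∨ p4
⇔ (p5 ∧ ¬p4) ∨ (p5 ∧ p5) ∨ (p1 ∧ ¬p4) ∨ (p1 ∧ p5) ∨ p4   (distribute ∧ over ∨)
⇔ p5 ∨ (p1 ∧ ¬p4) ∨ p4   (simplify)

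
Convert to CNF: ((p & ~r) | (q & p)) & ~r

((p & ~r) | (q & p)) & ~r
≡ (p | q) & (p | p) & (~r | q) & (~r | p) & ~r   [distribute | over &]
≡ p & ~r   [simplify]

p & ~r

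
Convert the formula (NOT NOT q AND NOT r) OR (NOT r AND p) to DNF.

(q AND NOT r) OR (NOT r AND p)

(NOT NOT q AND NOT r) OR (NOT r AND p)
≡ (q AND NOT r) OR (NOT r AND p)   [double negation]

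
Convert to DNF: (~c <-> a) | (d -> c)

(~c <-> a) | (d -> c)
⇔ ((~c -> a) & (a -> ~c)) | (d -> c)   — eliminate <->
⇔ ((~~c | a) & (a -> ~c)) | (d -> c)   — eliminate ->
⇔ ((~~c | a) & (~a | ~c)) | (d -> c)   — eliminate ->
⇔ ((~~c | a) & (~a | ~c)) | ~d | c   — eliminate ->
⇔ ((c | a) & (~a | ~c)) | ~d | c   — double negation
⇔ (c & ~a) | (c & ~c) | (a & ~a) | (a & ~c) | ~d | c   — distribute & over |
⇔ (a & ~c) | ~d | c   — simplify

(a & ~c) | ~d | c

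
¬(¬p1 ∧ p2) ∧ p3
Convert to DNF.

¬(¬p1 ∧ p2) ∧ p3
= (¬¬p1 ∨ ¬p2) ∧ p3   (De Morgan)
= (p1 ∨ ¬p2) ∧ p3   (double negation)
= (p1 ∧ p3) ∨ (¬p2 ∧ p3)   (distribute ∧ over ∨)

(p1 ∧ p3) ∨ (¬p2 ∧ p3)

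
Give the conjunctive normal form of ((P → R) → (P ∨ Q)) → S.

(¬P ∨ S) ∧ (¬Q ∨ S)

((P → R) → (P ∨ Q)) → S
≡ ¬((P → R) → (P ∨ Q)) ∨ S
≡ ¬(¬(P → R) ∨ P ∨ Q) ∨ S
≡ ¬(¬(¬P ∨ R) ∨ P ∨ Q) ∨ S
≡ (¬¬(¬P ∨ R) ∧ ¬P ∧ ¬Q) ∨ S
≡ ((¬P ∨ R) ∧ ¬P ∧ ¬Q) ∨ S
≡ (¬P ∨ R ∨ S) ∧ (¬P ∨ S) ∧ (¬Q ∨ S)
≡ (¬P ∨ S) ∧ (¬Q ∨ S)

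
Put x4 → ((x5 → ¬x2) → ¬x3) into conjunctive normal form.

(¬x4 ∨ x5 ∨ ¬x3) ∧ (¬x4 ∨ x2 ∨ ¬x3)

x4 → ((x5 → ¬x2) → ¬x3)
⇔ ¬x4 ∨ ((x5 → ¬x2) → ¬x3)   (eliminate →)
⇔ ¬x4 ∨ ¬(x5 → ¬x2) ∨ ¬x3   (eliminate →)
⇔ ¬x4 ∨ ¬(¬x5 ∨ ¬x2) ∨ ¬x3   (eliminate →)
⇔ ¬x4 ∨ (¬¬x5 ∧ ¬¬x2) ∨ ¬x3   (De Morgan)
⇔ ¬x4 ∨ (x5 ∧ ¬¬x2) ∨ ¬x3   (double negation)
⇔ ¬x4 ∨ (x5 ∧ x2) ∨ ¬x3   (double negation)
⇔ (¬x4 ∨ x5 ∨ ¬x3) ∧ (¬x4 ∨ x2 ∨ ¬x3)   (distribute ∨ over ∧)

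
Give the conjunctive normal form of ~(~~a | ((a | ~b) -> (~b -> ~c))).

~(~~a | ((a | ~b) -> (~b -> ~c)))
≡ ~(~~a | ~(a | ~b) | (~b -> ~c))   — eliminate ->
≡ ~(~~a | ~(a | ~b) | ~~b | ~c)   — eliminate ->
≡ ~~~a & ~~(a | ~b) & ~~~b & ~~c   — De Morgan
≡ ~a & ~~(a | ~b) & ~~~b & ~~c   — double negation
≡ ~a & (a | ~b) & ~~~b & ~~c   — double negation
≡ ~a & (a | ~b) & ~b & ~~c   — double negation
≡ ~a & (a | ~b) & ~b & c   — double negation
≡ ~a & ~b & c   — simplify

~a & ~b & c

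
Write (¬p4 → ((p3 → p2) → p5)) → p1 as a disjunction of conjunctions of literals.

(¬p4 ∧ ¬p3 ∧ ¬p5) ∨ (¬p4 ∧ p2 ∧ ¬p5) ∨ p1

(¬p4 → ((p3 → p2) → p5)) → p1
= ¬(¬p4 → ((p3 → p2) → p5)) ∨ p1   [eliminate →]
= ¬(¬¬p4 ∨ ((p3 → p2) → p5)) ∨ p1   [eliminate →]
= ¬(¬¬p4 ∨ ¬(p3 → p2) ∨ p5) ∨ p1   [eliminate →]
= ¬(¬¬p4 ∨ ¬(¬p3 ∨ p2) ∨ p5) ∨ p1   [eliminate →]
= (¬¬¬p4 ∧ ¬¬(¬p3 ∨ p2) ∧ ¬p5) ∨ p1   [De Morgan]
= (¬p4 ∧ ¬¬(¬p3 ∨ p2) ∧ ¬p5) ∨ p1   [double negation]
= (¬p4 ∧ (¬p3 ∨ p2) ∧ ¬p5) ∨ p1   [double negation]
= (¬p4 ∧ ¬p3 ∧ ¬p5) ∨ (¬p4 ∧ p2 ∧ ¬p5) ∨ p1   [distribute ∧ over ∨]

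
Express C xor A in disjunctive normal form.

(C & ~A) | (~C & A)

C xor A
= (C & ~A) | (~C & A)   — expand xor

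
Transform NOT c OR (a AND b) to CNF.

NOT c OR (a AND b)
≡ (NOT c OR a) AND (NOT c OR b)   (distribute OR over AND)

(NOT c OR a) AND (NOT c OR b)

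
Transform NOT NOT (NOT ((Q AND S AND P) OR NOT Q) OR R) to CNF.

NOT NOT (NOT ((Q AND S AND P) OR NOT Q) OR R)
⇔ NOT ((Q AND S AND P) OR NOT Q) OR R
⇔ (NOT (Q AND S AND P) AND NOT NOT Q) OR R
⇔ ((NOT Q OR NOT S OR NOT P) AND NOT NOT Q) OR R
⇔ ((NOT Q OR NOT S OR NOT P) AND Q) OR R
⇔ (NOT Q OR NOT S OR NOT P OR R) AND (Q OR R)

(NOT Q OR NOT S OR NOT P OR R) AND (Q OR R)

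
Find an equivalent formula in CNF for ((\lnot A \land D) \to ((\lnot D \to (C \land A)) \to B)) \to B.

((\lnot A \land D) \to ((\lnot D \to (C \land A)) \to B)) \to B
= \lnot ((\lnot A \land D) \to ((\lnot D \to (C \land A)) \to B)) \lor B
= \lnot (\lnot (\lnot A \land D) \lor ((\lnot D \to (C \land A)) \to B)) \lor B
= \lnot (\lnot (\lnot A \land D) \lor \lnot (\lnot D \to (C \land A)) \lor B) \lor B
= \lnot (\lnot (\lnot A \land D) \lor \lnot (\lnot \lnot D \lor (C \land A)) \lor B) \lor B
= (\lnot \lnot (\lnot A \land D) \land \lnot \lnot (\lnot \lnot D \lor (C \land A)) \land \lnot B) \lor B
= (\lnot A \land D \land \lnot \lnot (\lnot \lnot D \lor (C \land A)) \land \lnot B) \lor B
= (\lnot A \land D \land (\lnot \lnot D \lor (C \land A)) \land \lnot B) \lor B
= (\lnot A \land D \land (D \lor (C \land A)) \land \lnot B) \lor B
= (\lnot A \lor B) \land (D \lor B) \land (D \lor C \lor B) \land (D \lor A \lor B) \land (\lnot B \lor B)
= (\lnot A \lor B) \land (D \lor B)

(\lnot A \lor B) \land (D \lor B)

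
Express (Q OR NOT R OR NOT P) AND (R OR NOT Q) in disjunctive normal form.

(Q AND R) OR (NOT R AND NOT Q) OR (NOT P AND R) OR (NOT P AND NOT Q)

(Q OR NOT R OR NOT P) AND (R OR NOT Q)
≡ (Q AND R) OR (Q AND NOT Q) OR (NOT R AND R) OR (NOT R AND NOT Q) OR (NOT P AND R) OR (NOT P AND NOT Q)   — distribute AND over OR
≡ (Q AND R) OR (NOT R AND NOT Q) OR (NOT P AND R) OR (NOT P AND NOT Q)   — simplify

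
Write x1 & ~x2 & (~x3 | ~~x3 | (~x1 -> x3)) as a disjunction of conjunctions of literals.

x1 & ~x2

x1 & ~x2 & (~x3 | ~~x3 | (~x1 -> x3))
= x1 & ~x2 & (~x3 | ~~x3 | ~~x1 | x3)   [eliminate ->]
= x1 & ~x2 & (~x3 | x3 | ~~x1 | x3)   [double negation]
= x1 & ~x2 & (~x3 | x3 | x1 | x3)   [double negation]
= (x1 & ~x2 & ~x3) | (x1 & ~x2 & x3) | (x1 & ~x2 & x1) | (x1 & ~x2 & x3)   [distribute & over |]
= x1 & ~x2   [simplify]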